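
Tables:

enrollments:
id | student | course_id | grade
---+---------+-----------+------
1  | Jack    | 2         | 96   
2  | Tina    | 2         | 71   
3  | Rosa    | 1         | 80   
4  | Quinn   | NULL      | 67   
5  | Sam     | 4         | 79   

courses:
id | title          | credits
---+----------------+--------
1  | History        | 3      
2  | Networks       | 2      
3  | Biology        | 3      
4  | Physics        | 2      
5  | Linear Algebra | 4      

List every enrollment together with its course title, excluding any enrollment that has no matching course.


INNER JOIN keeps only enrollments rows whose course_id matches an id in courses. Walk through each enrollment:
  - enrollment 1 (Jack): course_id=2 -> matches Networks
  - enrollment 2 (Tina): course_id=2 -> matches Networks
  - enrollment 3 (Rosa): course_id=1 -> matches History
  - enrollment 4 (Quinn): course_id=NULL, no match -> dropped
  - enrollment 5 (Sam): course_id=4 -> matches Physics
So 1 of 5 rows is dropped.

SQL:
SELECT a.student, b.title AS course
FROM enrollments a
INNER JOIN courses b ON a.course_id = b.id

Result:
student | course  
--------+---------
Jack    | Networks
Tina    | Networks
Rosa    | History 
Sam     | Physics 


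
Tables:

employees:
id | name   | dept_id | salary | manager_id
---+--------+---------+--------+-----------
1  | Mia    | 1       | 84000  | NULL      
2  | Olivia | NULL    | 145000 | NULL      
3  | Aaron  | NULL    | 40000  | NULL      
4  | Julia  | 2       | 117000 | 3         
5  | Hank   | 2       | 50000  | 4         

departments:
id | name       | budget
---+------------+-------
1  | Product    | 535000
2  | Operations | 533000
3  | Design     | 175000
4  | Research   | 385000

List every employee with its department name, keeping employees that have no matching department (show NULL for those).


LEFT JOIN keeps every row from employees (the left table); where dept_id has no match in departments, the department columns become NULL. Walk through each employee:
  - employee 1 (Mia): dept_id=1 -> matches Product
  - employee 2 (Olivia): dept_id=NULL, no match -> kept with NULL
  - employee 3 (Aaron): dept_id=NULL, no match -> kept with NULL
  - employee 4 (Julia): dept_id=2 -> matches Operations
  - employee 5 (Hank): dept_id=2 -> matches Operations
All 5 rows appear; 2 have NULL department.

SQL:
SELECT a.name, b.name AS department
FROM employees a
LEFT JOIN departments b ON a.dept_id = b.id

Result:
name   | department
-------+-----------
Mia    | Product   
Olivia | NULL      
Aaron  | NULL      
Julia  | Operations
Hank   | Operations


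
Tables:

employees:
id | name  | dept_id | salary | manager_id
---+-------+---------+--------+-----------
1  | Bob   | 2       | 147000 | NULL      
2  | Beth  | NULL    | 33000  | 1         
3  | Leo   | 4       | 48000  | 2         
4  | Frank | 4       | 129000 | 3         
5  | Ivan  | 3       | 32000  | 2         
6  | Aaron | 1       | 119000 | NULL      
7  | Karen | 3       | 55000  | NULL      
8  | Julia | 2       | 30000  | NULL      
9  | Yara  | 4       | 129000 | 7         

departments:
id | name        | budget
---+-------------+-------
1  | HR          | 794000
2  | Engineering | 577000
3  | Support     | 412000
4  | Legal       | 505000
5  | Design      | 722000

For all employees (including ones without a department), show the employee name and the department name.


LEFT JOIN keeps every row from employees (the left table); where dept_id has no match in departments, the department columns become NULL. Walk through each employee:
  - employee 1 (Bob): dept_id=2 -> matches Engineering
  - employee 2 (Beth): dept_id=NULL, no match -> kept with NULL
  - employee 3 (Leo): dept_id=4 -> matches Legal
  - employee 4 (Frank): dept_id=4 -> matches Legal
  - employee 5 (Ivan): dept_id=3 -> matches Support
  - employee 6 (Aaron): dept_id=1 -> matches HR
  - employee 7 (Karen): dept_id=3 -> matches Support
  - employee 8 (Julia): dept_id=2 -> matches Engineering
  - employee 9 (Yara): dept_id=4 -> matches Legal
All 9 rows appear; 1 has NULL department.

SQL:
SELECT a.name, b.name AS department
FROM employees a
LEFT JOIN departments b ON a.dept_id = b.id

Result:
name  | department 
------+------------
Bob   | Engineering
Beth  | NULL       
Leo   | Legal      
Frank | Legal      
Ivan  | Support    
Aaron | HR         
Karen | Support    
Julia | Engineering
Yara  | Legal      


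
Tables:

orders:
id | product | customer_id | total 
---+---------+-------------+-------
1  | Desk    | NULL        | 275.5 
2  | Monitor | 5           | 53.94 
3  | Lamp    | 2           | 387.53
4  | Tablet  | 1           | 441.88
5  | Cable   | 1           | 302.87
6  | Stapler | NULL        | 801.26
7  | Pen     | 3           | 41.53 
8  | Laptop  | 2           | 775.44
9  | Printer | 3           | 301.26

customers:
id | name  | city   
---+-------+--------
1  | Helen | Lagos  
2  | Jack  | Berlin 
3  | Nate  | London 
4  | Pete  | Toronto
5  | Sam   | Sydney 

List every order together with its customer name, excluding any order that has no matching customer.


INNER JOIN keeps only orders rows whose customer_id matches an id in customers. Walk through each order:
  - order 1 (Desk): customer_id=NULL, no match -> dropped
  - order 2 (Monitor): customer_id=5 -> matches Sam
  - order 3 (Lamp): customer_id=2 -> matches Jack
  - order 4 (Tablet): customer_id=1 -> matches Helen
  - order 5 (Cable): customer_id=1 -> matches Helen
  - order 6 (Stapler): customer_id=NULL, no match -> dropped
  - order 7 (Pen): customer_id=3 -> matches Nate
  - order 8 (Laptop): customer_id=2 -> matches Jack
  - order 9 (Printer): customer_id=3 -> matches Nate
So 2 of 9 rows are dropped.

SQL:
SELECT a.product, b.name AS customer
FROM orders a
INNER JOIN customers b ON a.customer_id = b.id

Result:
product | customer
--------+---------
Monitor | Sam     
Lamp    | Jack    
Tablet  | Helen   
Cable   | Helen   
Pen     | Nate    
Laptop  | Jack    
Printer | Nate    


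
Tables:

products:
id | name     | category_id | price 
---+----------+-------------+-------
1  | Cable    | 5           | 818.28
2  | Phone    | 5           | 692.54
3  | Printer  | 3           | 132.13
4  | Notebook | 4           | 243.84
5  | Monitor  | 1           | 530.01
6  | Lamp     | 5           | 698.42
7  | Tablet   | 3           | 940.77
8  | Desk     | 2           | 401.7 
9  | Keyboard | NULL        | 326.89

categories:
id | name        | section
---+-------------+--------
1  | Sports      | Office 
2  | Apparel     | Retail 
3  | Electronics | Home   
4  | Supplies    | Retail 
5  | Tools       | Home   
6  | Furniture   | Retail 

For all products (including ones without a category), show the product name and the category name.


LEFT JOIN keeps every row from products (the left table); where category_id has no match in categories, the category columns become NULL. Walk through each product:
  - product 1 (Cable): category_id=5 -> matches Tools
  - product 2 (Phone): category_id=5 -> matches Tools
  - product 3 (Printer): category_id=3 -> matches Electronics
  - product 4 (Notebook): category_id=4 -> matches Supplies
  - product 5 (Monitor): category_id=1 -> matches Sports
  - product 6 (Lamp): category_id=5 -> matches Tools
  - product 7 (Tablet): category_id=3 -> matches Electronics
  - product 8 (Desk): category_id=2 -> matches Apparel
  - product 9 (Keyboard): category_id=NULL, no match -> kept with NULL
All 9 rows appear; 1 has NULL category.

SQL:
SELECT a.name, b.name AS category
FROM products a
LEFT JOIN categories b ON a.category_id = b.id

Result:
name     | category   
---------+------------
Cable    | Tools      
Phone    | Tools      
Printer  | Electronics
Notebook | Supplies   
Monitor  | Sports     
Lamp     | Tools      
Tablet   | Electronics
Desk     | Apparel    
Keyboard | NULL       


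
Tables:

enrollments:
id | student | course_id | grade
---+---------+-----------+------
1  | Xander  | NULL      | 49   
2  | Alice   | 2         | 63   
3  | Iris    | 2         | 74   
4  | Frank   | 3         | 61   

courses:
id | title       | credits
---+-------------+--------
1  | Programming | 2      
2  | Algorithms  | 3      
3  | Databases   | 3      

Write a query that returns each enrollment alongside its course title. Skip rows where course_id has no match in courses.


INNER JOIN keeps only enrollments rows whose course_id matches an id in courses. Walk through each enrollment:
  - enrollment 1 (Xander): course_id=NULL, no match -> dropped
  - enrollment 2 (Alice): course_id=2 -> matches Algorithms
  - enrollment 3 (Iris): course_id=2 -> matches Algorithms
  - enrollment 4 (Frank): course_id=3 -> matches Databases
So 1 of 4 rows is dropped.

SQL:
SELECT a.student, b.title AS course
FROM enrollments a
INNER JOIN courses b ON a.course_id = b.id

Result:
student | course    
--------+-----------
Alice   | Algorithms
Iris    | Algorithms
Frank   | Databases 


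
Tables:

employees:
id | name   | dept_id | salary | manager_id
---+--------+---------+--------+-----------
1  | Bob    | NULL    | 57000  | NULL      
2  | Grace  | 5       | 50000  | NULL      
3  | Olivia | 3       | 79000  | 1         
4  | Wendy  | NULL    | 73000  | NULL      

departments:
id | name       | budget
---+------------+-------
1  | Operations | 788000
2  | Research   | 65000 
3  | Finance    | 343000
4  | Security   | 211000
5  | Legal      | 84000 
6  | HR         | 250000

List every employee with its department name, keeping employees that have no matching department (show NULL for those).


LEFT JOIN keeps every row from employees (the left table); where dept_id has no match in departments, the department columns become NULL. Walk through each employee:
  - employee 1 (Bob): dept_id=NULL, no match -> kept with NULL
  - employee 2 (Grace): dept_id=5 -> matches Legal
  - employee 3 (Olivia): dept_id=3 -> matches Finance
  - employee 4 (Wendy): dept_id=NULL, no match -> kept with NULL
All 4 rows appear; 2 have NULL department.

SQL:
SELECT a.name, b.name AS department
FROM employees a
LEFT JOIN departments b ON a.dept_id = b.id

Result:
name   | department
-------+-----------
Bob    | NULL      
Grace  | Legal     
Olivia | Finance   
Wendy  | NULL      


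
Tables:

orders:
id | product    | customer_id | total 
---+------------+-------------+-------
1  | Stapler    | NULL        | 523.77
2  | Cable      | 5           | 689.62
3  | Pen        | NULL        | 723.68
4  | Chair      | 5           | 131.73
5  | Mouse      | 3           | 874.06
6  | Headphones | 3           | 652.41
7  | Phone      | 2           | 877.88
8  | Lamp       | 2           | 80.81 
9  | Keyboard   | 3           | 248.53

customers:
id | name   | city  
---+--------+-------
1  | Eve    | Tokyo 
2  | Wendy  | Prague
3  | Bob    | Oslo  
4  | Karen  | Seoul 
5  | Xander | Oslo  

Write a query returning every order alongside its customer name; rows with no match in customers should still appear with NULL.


LEFT JOIN keeps every row from orders (the left table); where customer_id has no match in customers, the customer columns become NULL. Walk through each order:
  - order 1 (Stapler): customer_id=NULL, no match -> kept with NULL
  - order 2 (Cable): customer_id=5 -> matches Xander
  - order 3 (Pen): customer_id=NULL, no match -> kept with NULL
  - order 4 (Chair): customer_id=5 -> matches Xander
  - order 5 (Mouse): customer_id=3 -> matches Bob
  - order 6 (Headphones): customer_id=3 -> matches Bob
  - order 7 (Phone): customer_id=2 -> matches Wendy
  - order 8 (Lamp): customer_id=2 -> matches Wendy
  - order 9 (Keyboard): customer_id=3 -> matches Bob
All 9 rows appear; 2 have NULL customer.

SQL:
SELECT a.product, b.name AS customer
FROM orders a
LEFT JOIN customers b ON a.customer_id = b.id

Result:
product    | customer
-----------+---------
Stapler    | NULL    
Cable      | Xander  
Pen        | NULL    
Chair      | Xander  
Mouse      | Bob     
Headphones | Bob     
Phone      | Wendy   
Lamp       | Wendy   
Keyboard   | Bob     


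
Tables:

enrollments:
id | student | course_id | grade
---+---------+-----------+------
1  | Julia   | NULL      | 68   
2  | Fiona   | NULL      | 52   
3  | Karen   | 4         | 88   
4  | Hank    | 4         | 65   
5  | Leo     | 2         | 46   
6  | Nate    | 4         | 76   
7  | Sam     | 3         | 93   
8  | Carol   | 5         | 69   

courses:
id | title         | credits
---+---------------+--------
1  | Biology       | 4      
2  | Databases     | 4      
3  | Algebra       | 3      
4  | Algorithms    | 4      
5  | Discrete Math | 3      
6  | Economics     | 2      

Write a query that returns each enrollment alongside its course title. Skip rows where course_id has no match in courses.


INNER JOIN keeps only enrollments rows whose course_id matches an id in courses. Walk through each enrollment:
  - enrollment 1 (Julia): course_id=NULL, no match -> dropped
  - enrollment 2 (Fiona): course_id=NULL, no match -> dropped
  - enrollment 3 (Karen): course_id=4 -> matches Algorithms
  - enrollment 4 (Hank): course_id=4 -> matches Algorithms
  - enrollment 5 (Leo): course_id=2 -> matches Databases
  - enrollment 6 (Nate): course_id=4 -> matches Algorithms
  - enrollment 7 (Sam): course_id=3 -> matches Algebra
  - enrollment 8 (Carol): course_id=5 -> matches Discrete Math
So 2 of 8 rows are dropped.

SQL:
SELECT a.student, b.title AS course
FROM enrollments a
INNER JOIN courses b ON a.course_id = b.id

Result:
student | course       
--------+--------------
Karen   | Algorithms   
Hank    | Algorithms   
Leo     | Databases    
Nate    | Algorithms   
Sam     | Algebra      
Carol   | Discrete Math


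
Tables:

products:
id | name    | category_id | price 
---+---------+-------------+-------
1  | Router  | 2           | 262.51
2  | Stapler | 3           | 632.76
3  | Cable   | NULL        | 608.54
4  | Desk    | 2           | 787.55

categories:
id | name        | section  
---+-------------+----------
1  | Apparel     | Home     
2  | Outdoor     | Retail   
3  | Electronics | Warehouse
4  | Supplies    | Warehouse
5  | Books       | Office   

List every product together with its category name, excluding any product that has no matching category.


INNER JOIN keeps only products rows whose category_id matches an id in categories. Walk through each product:
  - product 1 (Router): category_id=2 -> matches Outdoor
  - product 2 (Stapler): category_id=3 -> matches Electronics
  - product 3 (Cable): category_id=NULL, no match -> dropped
  - product 4 (Desk): category_id=2 -> matches Outdoor
So 1 of 4 rows is dropped.

SQL:
SELECT a.name, b.name AS category
FROM products a
INNER JOIN categories b ON a.category_id = b.id

Result:
name    | category   
--------+------------
Router  | Outdoor    
Stapler | Electronics
Desk    | Outdoor    


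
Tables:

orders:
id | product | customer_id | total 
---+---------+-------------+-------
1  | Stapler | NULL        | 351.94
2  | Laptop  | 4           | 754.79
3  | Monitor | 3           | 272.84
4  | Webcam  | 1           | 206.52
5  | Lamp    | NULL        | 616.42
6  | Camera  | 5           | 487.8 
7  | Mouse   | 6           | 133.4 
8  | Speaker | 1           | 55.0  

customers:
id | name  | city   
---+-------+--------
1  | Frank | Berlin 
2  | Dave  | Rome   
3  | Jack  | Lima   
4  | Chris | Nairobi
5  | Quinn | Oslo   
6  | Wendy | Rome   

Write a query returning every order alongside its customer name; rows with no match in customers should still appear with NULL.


LEFT JOIN keeps every row from orders (the left table); where customer_id has no match in customers, the customer columns become NULL. Walk through each order:
  - order 1 (Stapler): customer_id=NULL, no match -> kept with NULL
  - order 2 (Laptop): customer_id=4 -> matches Chris
  - order 3 (Monitor): customer_id=3 -> matches Jack
  - order 4 (Webcam): customer_id=1 -> matches Frank
  - order 5 (Lamp): customer_id=NULL, no match -> kept with NULL
  - order 6 (Camera): customer_id=5 -> matches Quinn
  - order 7 (Mouse): customer_id=6 -> matches Wendy
  - order 8 (Speaker): customer_id=1 -> matches Frank
All 8 rows appear; 2 have NULL customer.

SQL:
SELECT a.product, b.name AS customer
FROM orders a
LEFT JOIN customers b ON a.customer_id = b.id

Result:
product | customer
--------+---------
Stapler | NULL    
Laptop  | Chris   
Monitor | Jack    
Webcam  | Frank   
Lamp    | NULL    
Camera  | Quinn   
Mouse   | Wendy   
Speaker | Frank   


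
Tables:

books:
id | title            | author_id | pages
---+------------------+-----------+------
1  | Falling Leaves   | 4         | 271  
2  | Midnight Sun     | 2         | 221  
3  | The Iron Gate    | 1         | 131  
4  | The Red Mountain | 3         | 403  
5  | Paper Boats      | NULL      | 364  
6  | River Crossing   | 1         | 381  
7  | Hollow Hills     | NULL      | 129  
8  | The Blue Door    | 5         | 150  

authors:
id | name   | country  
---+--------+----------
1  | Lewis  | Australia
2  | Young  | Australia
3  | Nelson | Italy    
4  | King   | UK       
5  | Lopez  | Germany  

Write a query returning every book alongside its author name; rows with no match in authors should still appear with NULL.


LEFT JOIN keeps every row from books (the left table); where author_id has no match in authors, the author columns become NULL. Walk through each book:
  - book 1 (Falling Leaves): author_id=4 -> matches King
  - book 2 (Midnight Sun): author_id=2 -> matches Young
  - book 3 (The Iron Gate): author_id=1 -> matches Lewis
  - book 4 (The Red Mountain): author_id=3 -> matches Nelson
  - book 5 (Paper Boats): author_id=NULL, no match -> kept with NULL
  - book 6 (River Crossing): author_id=1 -> matches Lewis
  - book 7 (Hollow Hills): author_id=NULL, no match -> kept with NULL
  - book 8 (The Blue Door): author_id=5 -> matches Lopez
All 8 rows appear; 2 have NULL author.

SQL:
SELECT a.title, b.name AS author
FROM books a
LEFT JOIN authors b ON a.author_id = b.id

Result:
title            | author
-----------------+-------
Falling Leaves   | King  
Midnight Sun     | Young 
The Iron Gate    | Lewis 
The Red Mountain | Nelson
Paper Boats      | NULL  
River Crossing   | Lewis 
Hollow Hills     | NULL  
The Blue Door    | Lopez 


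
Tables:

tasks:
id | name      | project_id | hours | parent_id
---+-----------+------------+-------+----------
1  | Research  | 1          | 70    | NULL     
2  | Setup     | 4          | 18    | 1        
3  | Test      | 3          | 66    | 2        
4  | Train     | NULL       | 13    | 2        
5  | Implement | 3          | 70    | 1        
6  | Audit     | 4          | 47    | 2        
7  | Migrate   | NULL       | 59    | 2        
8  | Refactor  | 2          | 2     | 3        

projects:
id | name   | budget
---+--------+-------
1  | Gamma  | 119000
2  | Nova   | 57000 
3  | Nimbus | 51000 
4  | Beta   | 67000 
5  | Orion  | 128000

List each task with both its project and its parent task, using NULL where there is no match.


Two LEFT JOINs from the same base table tasks: one to projects via project_id, one to tasks itself via parent_id. Both are LEFT so every task is preserved.
Match against projects:
  - task 1 (Research): project_id=1 -> matches Gamma
  - task 2 (Setup): project_id=4 -> matches Beta
  - task 3 (Test): project_id=3 -> matches Nimbus
  - task 4 (Train): project_id=NULL, no match -> kept with NULL
  - task 5 (Implement): project_id=3 -> matches Nimbus
  - task 6 (Audit): project_id=4 -> matches Beta
  - task 7 (Migrate): project_id=NULL, no match -> kept with NULL
  - task 8 (Refactor): project_id=2 -> matches Nova
Match against tasks (self):
  - task 1 (Research): parent_id=NULL -> NULL
  - task 2 (Setup): parent_id=1 -> Research
  - task 3 (Test): parent_id=2 -> Setup
  - task 4 (Train): parent_id=2 -> Setup
  - task 5 (Implement): parent_id=1 -> Research
  - task 6 (Audit): parent_id=2 -> Setup
  - task 7 (Migrate): parent_id=2 -> Setup
  - task 8 (Refactor): parent_id=3 -> Test

SQL:
SELECT a.name, b.name AS project, c.name AS parent
FROM tasks a
LEFT JOIN projects b ON a.project_id = b.id
LEFT JOIN tasks c ON a.parent_id = c.id

Result:
name      | project | parent  
----------+---------+---------
Research  | Gamma   | NULL    
Setup     | Beta    | Research
Test      | Nimbus  | Setup   
Train     | NULL    | Setup   
Implement | Nimbus  | Research
Audit     | Beta    | Setup   
Migrate   | NULL    | Setup   
Refactor  | Nova    | Test    


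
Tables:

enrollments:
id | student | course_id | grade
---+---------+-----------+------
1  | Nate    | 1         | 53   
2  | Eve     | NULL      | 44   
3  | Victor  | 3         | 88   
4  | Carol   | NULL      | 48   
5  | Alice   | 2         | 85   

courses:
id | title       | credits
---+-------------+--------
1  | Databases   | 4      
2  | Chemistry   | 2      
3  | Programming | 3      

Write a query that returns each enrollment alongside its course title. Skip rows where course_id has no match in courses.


INNER JOIN keeps only enrollments rows whose course_id matches an id in courses. Walk through each enrollment:
  - enrollment 1 (Nate): course_id=1 -> matches Databases
  - enrollment 2 (Eve): course_id=NULL, no match -> dropped
  - enrollment 3 (Victor): course_id=3 -> matches Programming
  - enrollment 4 (Carol): course_id=NULL, no match -> dropped
  - enrollment 5 (Alice): course_id=2 -> matches Chemistry
So 2 of 5 rows are dropped.

SQL:
SELECT a.student, b.title AS course
FROM enrollments a
INNER JOIN courses b ON a.course_id = b.id

Result:
student | course     
--------+------------
Nate    | Databases  
Victor  | Programming
Alice   | Chemistry  


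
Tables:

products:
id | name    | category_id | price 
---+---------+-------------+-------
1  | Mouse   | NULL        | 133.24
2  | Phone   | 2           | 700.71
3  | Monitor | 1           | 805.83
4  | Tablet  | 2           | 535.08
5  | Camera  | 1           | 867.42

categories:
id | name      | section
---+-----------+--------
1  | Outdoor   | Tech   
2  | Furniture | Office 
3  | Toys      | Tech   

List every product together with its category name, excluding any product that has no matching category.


INNER JOIN keeps only products rows whose category_id matches an id in categories. Walk through each product:
  - product 1 (Mouse): category_id=NULL, no match -> dropped
  - product 2 (Phone): category_id=2 -> matches Furniture
  - product 3 (Monitor): category_id=1 -> matches Outdoor
  - product 4 (Tablet): category_id=2 -> matches Furniture
  - product 5 (Camera): category_id=1 -> matches Outdoor
So 1 of 5 rows is dropped.

SQL:
SELECT a.name, b.name AS category
FROM products a
INNER JOIN categories b ON a.category_id = b.id

Result:
name    | category 
--------+----------
Phone   | Furniture
Monitor | Outdoor  
Tablet  | Furniture
Camera  | Outdoor  


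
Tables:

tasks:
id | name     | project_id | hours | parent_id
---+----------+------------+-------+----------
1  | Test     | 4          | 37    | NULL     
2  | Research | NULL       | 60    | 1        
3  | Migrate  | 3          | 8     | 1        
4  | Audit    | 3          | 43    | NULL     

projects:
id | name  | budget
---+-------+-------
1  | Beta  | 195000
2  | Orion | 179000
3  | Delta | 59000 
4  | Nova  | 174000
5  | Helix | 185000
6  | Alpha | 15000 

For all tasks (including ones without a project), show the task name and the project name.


LEFT JOIN keeps every row from tasks (the left table); where project_id has no match in projects, the project columns become NULL. Walk through each task:
  - task 1 (Test): project_id=4 -> matches Nova
  - task 2 (Research): project_id=NULL, no match -> kept with NULL
  - task 3 (Migrate): project_id=3 -> matches Delta
  - task 4 (Audit): project_id=3 -> matches Delta
All 4 rows appear; 1 has NULL project.

SQL:
SELECT a.name, b.name AS project
FROM tasks a
LEFT JOIN projects b ON a.project_id = b.id

Result:
name     | project
---------+--------
Test     | Nova   
Research | NULL   
Migrate  | Delta  
Audit    | Delta  


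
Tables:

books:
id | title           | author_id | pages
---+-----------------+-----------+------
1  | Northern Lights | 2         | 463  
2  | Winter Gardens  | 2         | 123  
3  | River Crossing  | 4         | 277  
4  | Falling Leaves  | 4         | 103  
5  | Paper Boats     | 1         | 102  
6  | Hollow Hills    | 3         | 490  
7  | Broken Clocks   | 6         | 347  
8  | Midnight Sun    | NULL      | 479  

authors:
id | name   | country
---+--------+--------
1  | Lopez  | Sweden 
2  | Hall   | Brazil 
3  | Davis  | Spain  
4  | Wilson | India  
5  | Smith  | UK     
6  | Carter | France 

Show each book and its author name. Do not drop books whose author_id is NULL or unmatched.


LEFT JOIN keeps every row from books (the left table); where author_id has no match in authors, the author columns become NULL. Walk through each book:
  - book 1 (Northern Lights): author_id=2 -> matches Hall
  - book 2 (Winter Gardens): author_id=2 -> matches Hall
  - book 3 (River Crossing): author_id=4 -> matches Wilson
  - book 4 (Falling Leaves): author_id=4 -> matches Wilson
  - book 5 (Paper Boats): author_id=1 -> matches Lopez
  - book 6 (Hollow Hills): author_id=3 -> matches Davis
  - book 7 (Broken Clocks): author_id=6 -> matches Carter
  - book 8 (Midnight Sun): author_id=NULL, no match -> kept with NULL
All 8 rows appear; 1 has NULL author.

SQL:
SELECT a.title, b.name AS author
FROM books a
LEFT JOIN authors b ON a.author_id = b.id

Result:
title           | author
----------------+-------
Northern Lights | Hall  
Winter Gardens  | Hall  
River Crossing  | Wilson
Falling Leaves  | Wilson
Paper Boats     | Lopez 
Hollow Hills    | Davis 
Broken Clocks   | Carter
Midnight Sun    | NULL  


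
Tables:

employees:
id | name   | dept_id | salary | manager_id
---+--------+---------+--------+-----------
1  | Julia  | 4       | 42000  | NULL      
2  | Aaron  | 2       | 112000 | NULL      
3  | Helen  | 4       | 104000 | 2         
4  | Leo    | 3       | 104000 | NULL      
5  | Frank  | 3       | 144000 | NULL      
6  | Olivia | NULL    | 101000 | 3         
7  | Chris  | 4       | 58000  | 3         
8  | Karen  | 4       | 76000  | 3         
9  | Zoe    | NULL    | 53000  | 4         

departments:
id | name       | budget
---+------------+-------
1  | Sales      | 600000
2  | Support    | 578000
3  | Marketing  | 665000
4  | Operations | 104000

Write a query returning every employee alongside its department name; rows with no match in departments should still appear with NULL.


LEFT JOIN keeps every row from employees (the left table); where dept_id has no match in departments, the department columns become NULL. Walk through each employee:
  - employee 1 (Julia): dept_id=4 -> matches Operations
  - employee 2 (Aaron): dept_id=2 -> matches Support
  - employee 3 (Helen): dept_id=4 -> matches Operations
  - employee 4 (Leo): dept_id=3 -> matches Marketing
  - employee 5 (Frank): dept_id=3 -> matches Marketing
  - employee 6 (Olivia): dept_id=NULL, no match -> kept with NULL
  - employee 7 (Chris): dept_id=4 -> matches Operations
  - employee 8 (Karen): dept_id=4 -> matches Operations
  - employee 9 (Zoe): dept_id=NULL, no match -> kept with NULL
All 9 rows appear; 2 have NULL department.

SQL:
SELECT a.name, b.name AS department
FROM employees a
LEFT JOIN departments b ON a.dept_id = b.id

Result:
name   | department
-------+-----------
Julia  | Operations
Aaron  | Support   
Helen  | Operations
Leo    | Marketing 
Frank  | Marketing 
Olivia | NULL      
Chris  | Operations
Karen  | Operations
Zoe    | NULL      


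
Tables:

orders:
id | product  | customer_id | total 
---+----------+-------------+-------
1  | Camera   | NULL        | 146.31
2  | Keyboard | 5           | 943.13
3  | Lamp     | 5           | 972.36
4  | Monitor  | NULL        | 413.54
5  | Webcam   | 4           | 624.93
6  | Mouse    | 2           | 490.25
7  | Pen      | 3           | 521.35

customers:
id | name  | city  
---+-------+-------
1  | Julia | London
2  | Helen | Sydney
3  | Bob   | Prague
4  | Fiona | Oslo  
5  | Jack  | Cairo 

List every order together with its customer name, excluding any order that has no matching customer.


INNER JOIN keeps only orders rows whose customer_id matches an id in customers. Walk through each order:
  - order 1 (Camera): customer_id=NULL, no match -> dropped
  - order 2 (Keyboard): customer_id=5 -> matches Jack
  - order 3 (Lamp): customer_id=5 -> matches Jack
  - order 4 (Monitor): customer_id=NULL, no match -> dropped
  - order 5 (Webcam): customer_id=4 -> matches Fiona
  - order 6 (Mouse): customer_id=2 -> matches Helen
  - order 7 (Pen): customer_id=3 -> matches Bob
So 2 of 7 rows are dropped.

SQL:
SELECT a.product, b.name AS customer
FROM orders a
INNER JOIN customers b ON a.customer_id = b.id

Result:
product  | customer
---------+---------
Keyboard | Jack    
Lamp     | Jack    
Webcam   | Fiona   
Mouse    | Helen   
Pen      | Bob     


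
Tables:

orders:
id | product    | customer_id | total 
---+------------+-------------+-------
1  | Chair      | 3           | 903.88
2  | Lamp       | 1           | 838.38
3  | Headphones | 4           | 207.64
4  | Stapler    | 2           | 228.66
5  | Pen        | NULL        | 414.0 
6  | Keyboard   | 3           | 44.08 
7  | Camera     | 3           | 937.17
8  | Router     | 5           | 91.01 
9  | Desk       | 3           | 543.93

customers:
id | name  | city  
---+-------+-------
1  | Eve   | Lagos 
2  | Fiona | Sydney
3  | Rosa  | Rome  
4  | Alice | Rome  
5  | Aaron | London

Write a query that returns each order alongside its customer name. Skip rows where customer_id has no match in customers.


INNER JOIN keeps only orders rows whose customer_id matches an id in customers. Walk through each order:
  - order 1 (Chair): customer_id=3 -> matches Rosa
  - order 2 (Lamp): customer_id=1 -> matches Eve
  - order 3 (Headphones): customer_id=4 -> matches Alice
  - order 4 (Stapler): customer_id=2 -> matches Fiona
  - order 5 (Pen): customer_id=NULL, no match -> dropped
  - order 6 (Keyboard): customer_id=3 -> matches Rosa
  - order 7 (Camera): customer_id=3 -> matches Rosa
  - order 8 (Router): customer_id=5 -> matches Aaron
  - order 9 (Desk): customer_id=3 -> matches Rosa
So 1 of 9 rows is dropped.

SQL:
SELECT a.product, b.name AS customer
FROM orders a
INNER JOIN customers b ON a.customer_id = b.id

Result:
product    | customer
-----------+---------
Chair      | Rosa    
Lamp       | Eve     
Headphones | Alice   
Stapler    | Fiona   
Keyboard   | Rosa    
Camera     | Rosa    
Router     | Aaron   
Desk       | Rosa    


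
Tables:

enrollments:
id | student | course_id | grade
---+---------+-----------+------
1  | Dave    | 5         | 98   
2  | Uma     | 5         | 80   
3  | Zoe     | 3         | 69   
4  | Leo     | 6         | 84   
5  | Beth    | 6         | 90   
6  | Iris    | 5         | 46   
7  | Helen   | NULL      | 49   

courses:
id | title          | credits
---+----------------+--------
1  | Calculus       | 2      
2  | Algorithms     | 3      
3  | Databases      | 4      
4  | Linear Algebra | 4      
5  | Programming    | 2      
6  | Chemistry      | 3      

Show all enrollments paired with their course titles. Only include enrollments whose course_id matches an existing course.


INNER JOIN keeps only enrollments rows whose course_id matches an id in courses. Walk through each enrollment:
  - enrollment 1 (Dave): course_id=5 -> matches Programming
  - enrollment 2 (Uma): course_id=5 -> matches Programming
  - enrollment 3 (Zoe): course_id=3 -> matches Databases
  - enrollment 4 (Leo): course_id=6 -> matches Chemistry
  - enrollment 5 (Beth): course_id=6 -> matches Chemistry
  - enrollment 6 (Iris): course_id=5 -> matches Programming
  - enrollment 7 (Helen): course_id=NULL, no match -> dropped
So 1 of 7 rows is dropped.

SQL:
SELECT a.student, b.title AS course
FROM enrollments a
INNER JOIN courses b ON a.course_id = b.id

Result:
student | course     
--------+------------
Dave    | Programming
Uma     | Programming
Zoe     | Databases  
Leo     | Chemistry  
Beth    | Chemistry  
Iris    | Programming


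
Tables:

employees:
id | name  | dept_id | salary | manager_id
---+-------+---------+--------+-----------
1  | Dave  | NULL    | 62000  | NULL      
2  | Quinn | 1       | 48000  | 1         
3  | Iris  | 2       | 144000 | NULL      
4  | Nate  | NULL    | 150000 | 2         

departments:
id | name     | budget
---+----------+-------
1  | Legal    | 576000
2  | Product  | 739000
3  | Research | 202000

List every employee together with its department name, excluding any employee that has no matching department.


INNER JOIN keeps only employees rows whose dept_id matches an id in departments. Walk through each employee:
  - employee 1 (Dave): dept_id=NULL, no match -> dropped
  - employee 2 (Quinn): dept_id=1 -> matches Legal
  - employee 3 (Iris): dept_id=2 -> matches Product
  - employee 4 (Nate): dept_id=NULL, no match -> dropped
So 2 of 4 rows are dropped.

SQL:
SELECT a.name, b.name AS department
FROM employees a
INNER JOIN departments b ON a.dept_id = b.id

Result:
name  | department
------+-----------
Quinn | Legal     
Iris  | Product   


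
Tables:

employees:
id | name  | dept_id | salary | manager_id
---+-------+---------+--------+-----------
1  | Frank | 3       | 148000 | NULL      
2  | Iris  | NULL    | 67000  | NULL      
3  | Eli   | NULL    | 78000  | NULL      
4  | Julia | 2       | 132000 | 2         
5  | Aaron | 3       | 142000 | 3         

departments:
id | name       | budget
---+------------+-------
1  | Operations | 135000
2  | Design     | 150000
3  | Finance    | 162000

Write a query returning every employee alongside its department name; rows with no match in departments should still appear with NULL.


LEFT JOIN keeps every row from employees (the left table); where dept_id has no match in departments, the department columns become NULL. Walk through each employee:
  - employee 1 (Frank): dept_id=3 -> matches Finance
  - employee 2 (Iris): dept_id=NULL, no match -> kept with NULL
  - employee 3 (Eli): dept_id=NULL, no match -> kept with NULL
  - employee 4 (Julia): dept_id=2 -> matches Design
  - employee 5 (Aaron): dept_id=3 -> matches Finance
All 5 rows appear; 2 have NULL department.

SQL:
SELECT a.name, b.name AS department
FROM employees a
LEFT JOIN departments b ON a.dept_id = b.id

Result:
name  | department
------+-----------
Frank | Finance   
Iris  | NULL      
Eli   | NULL      
Julia | Design    
Aaron | Finance   


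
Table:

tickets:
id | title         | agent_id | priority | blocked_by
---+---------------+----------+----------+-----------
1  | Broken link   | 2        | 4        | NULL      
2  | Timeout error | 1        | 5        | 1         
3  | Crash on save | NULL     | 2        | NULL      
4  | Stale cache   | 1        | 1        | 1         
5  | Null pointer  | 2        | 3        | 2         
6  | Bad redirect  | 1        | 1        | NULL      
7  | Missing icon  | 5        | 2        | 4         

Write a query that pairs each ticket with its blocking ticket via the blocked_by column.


This is a self-join: tickets is joined to a second copy of itself, matching each row's blocked_by to another row's id. Use LEFT JOIN so rows with blocked_by=NULL are kept.
  - ticket 1 (Broken link): blocked_by=NULL -> NULL
  - ticket 2 (Timeout error): blocked_by=1 -> Broken link
  - ticket 3 (Crash on save): blocked_by=NULL -> NULL
  - ticket 4 (Stale cache): blocked_by=1 -> Broken link
  - ticket 5 (Null pointer): blocked_by=2 -> Timeout error
  - ticket 6 (Bad redirect): blocked_by=NULL -> NULL
  - ticket 7 (Missing icon): blocked_by=4 -> Stale cache

SQL:
SELECT a.title AS item, b.title AS blocked_by
FROM tickets a
LEFT JOIN tickets b ON a.blocked_by = b.id

Result:
item          | blocked_by   
--------------+--------------
Broken link   | NULL         
Timeout error | Broken link  
Crash on save | NULL         
Stale cache   | Broken link  
Null pointer  | Timeout error
Bad redirect  | NULL         
Missing icon  | Stale cache  


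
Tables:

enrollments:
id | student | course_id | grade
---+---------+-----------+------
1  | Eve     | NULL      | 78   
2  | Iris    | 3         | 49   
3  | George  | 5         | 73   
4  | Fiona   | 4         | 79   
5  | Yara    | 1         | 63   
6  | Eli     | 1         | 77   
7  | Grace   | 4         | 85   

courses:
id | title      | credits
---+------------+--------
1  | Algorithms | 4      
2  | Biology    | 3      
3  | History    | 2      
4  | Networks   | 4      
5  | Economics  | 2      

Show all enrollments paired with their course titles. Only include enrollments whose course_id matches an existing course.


INNER JOIN keeps only enrollments rows whose course_id matches an id in courses. Walk through each enrollment:
  - enrollment 1 (Eve): course_id=NULL, no match -> dropped
  - enrollment 2 (Iris): course_id=3 -> matches History
  - enrollment 3 (George): course_id=5 -> matches Economics
  - enrollment 4 (Fiona): course_id=4 -> matches Networks
  - enrollment 5 (Yara): course_id=1 -> matches Algorithms
  - enrollment 6 (Eli): course_id=1 -> matches Algorithms
  - enrollment 7 (Grace): course_id=4 -> matches Networks
So 1 of 7 rows is dropped.

SQL:
SELECT a.student, b.title AS course
FROM enrollments a
INNER JOIN courses b ON a.course_id = b.id

Result:
student | course    
--------+-----------
Iris    | History   
George  | Economics 
Fiona   | Networks  
Yara    | Algorithms
Eli     | Algorithms
Grace   | Networks  


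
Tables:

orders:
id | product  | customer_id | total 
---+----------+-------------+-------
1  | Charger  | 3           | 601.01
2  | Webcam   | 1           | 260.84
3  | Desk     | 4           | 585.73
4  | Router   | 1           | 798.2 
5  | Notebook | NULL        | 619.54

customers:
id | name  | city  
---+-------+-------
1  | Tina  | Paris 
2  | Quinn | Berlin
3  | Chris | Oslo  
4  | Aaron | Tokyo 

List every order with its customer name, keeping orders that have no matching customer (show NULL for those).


LEFT JOIN keeps every row from orders (the left table); where customer_id has no match in customers, the customer columns become NULL. Walk through each order:
  - order 1 (Charger): customer_id=3 -> matches Chris
  - order 2 (Webcam): customer_id=1 -> matches Tina
  - order 3 (Desk): customer_id=4 -> matches Aaron
  - order 4 (Router): customer_id=1 -> matches Tina
  - order 5 (Notebook): customer_id=NULL, no match -> kept with NULL
All 5 rows appear; 1 has NULL customer.

SQL:
SELECT a.product, b.name AS customer
FROM orders a
LEFT JOIN customers b ON a.customer_id = b.id

Result:
product  | customer
---------+---------
Charger  | Chris   
Webcam   | Tina    
Desk     | Aaron   
Router   | Tina    
Notebook | NULL    


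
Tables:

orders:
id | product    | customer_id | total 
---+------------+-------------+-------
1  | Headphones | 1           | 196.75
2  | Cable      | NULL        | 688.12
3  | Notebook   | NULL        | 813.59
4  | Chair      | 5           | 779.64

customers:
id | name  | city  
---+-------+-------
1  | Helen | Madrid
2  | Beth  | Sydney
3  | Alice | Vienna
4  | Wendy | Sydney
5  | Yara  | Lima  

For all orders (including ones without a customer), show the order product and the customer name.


LEFT JOIN keeps every row from orders (the left table); where customer_id has no match in customers, the customer columns become NULL. Walk through each order:
  - order 1 (Headphones): customer_id=1 -> matches Helen
  - order 2 (Cable): customer_id=NULL, no match -> kept with NULL
  - order 3 (Notebook): customer_id=NULL, no match -> kept with NULL
  - order 4 (Chair): customer_id=5 -> matches Yara
All 4 rows appear; 2 have NULL customer.

SQL:
SELECT a.product, b.name AS customer
FROM orders a
LEFT JOIN customers b ON a.customer_id = b.id

Result:
product    | customer
-----------+---------
Headphones | Helen   
Cable      | NULL    
Notebook   | NULL    
Chair      | Yara    


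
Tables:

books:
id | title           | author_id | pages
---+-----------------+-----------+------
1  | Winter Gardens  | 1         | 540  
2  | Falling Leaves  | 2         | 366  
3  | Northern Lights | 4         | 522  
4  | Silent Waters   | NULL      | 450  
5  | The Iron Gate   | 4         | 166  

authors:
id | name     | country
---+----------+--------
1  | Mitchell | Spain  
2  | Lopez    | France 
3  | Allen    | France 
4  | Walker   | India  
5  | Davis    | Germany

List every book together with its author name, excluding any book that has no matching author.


INNER JOIN keeps only books rows whose author_id matches an id in authors. Walk through each book:
  - book 1 (Winter Gardens): author_id=1 -> matches Mitchell
  - book 2 (Falling Leaves): author_id=2 -> matches Lopez
  - book 3 (Northern Lights): author_id=4 -> matches Walker
  - book 4 (Silent Waters): author_id=NULL, no match -> dropped
  - book 5 (The Iron Gate): author_id=4 -> matches Walker
So 1 of 5 rows is dropped.

SQL:
SELECT a.title, b.name AS author
FROM books a
INNER JOIN authors b ON a.author_id = b.id

Result:
title           | author  
----------------+---------
Winter Gardens  | Mitchell
Falling Leaves  | Lopez   
Northern Lights | Walker  
The Iron Gate   | Walker  
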